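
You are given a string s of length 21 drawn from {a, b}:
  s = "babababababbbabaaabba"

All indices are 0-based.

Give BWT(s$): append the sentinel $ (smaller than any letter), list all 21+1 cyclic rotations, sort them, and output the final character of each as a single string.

rank  rotation                last
    0  $babababababbbabaaabba  a
    1  a$babababababbbabaaabb  b
    2  aaabba$babababababbbab  b
    3  aabba$babababababbbaba  a
    4  abaaabba$babababababbb  b
    5  abababababbbabaaabba$b  b
    6  ababababbbabaaabba$bab  b
    7  abababbbabaaabba$babab  b
    8  ababbbabaaabba$bababab  b
    9  abba$babababababbbabaa  a
   10  abbbabaaabba$babababab  b
   11  ba$babababababbbabaaab  b
   12  baaabba$babababababbba  a
   13  babaaabba$babababababb  b
   14  babababababbbabaaabba$  $
   15  bababababbbabaaabba$ba  a
   16  babababbbabaaabba$baba  a
   17  bababbbabaaabba$bababa  a
   18  babbbabaaabba$babababa  a
   19  bba$babababababbbabaaa  a
   20  bbabaaabba$bababababab  b
   21  bbbabaaabba$bababababa  a

abbabbbbbabbab$aaaaaba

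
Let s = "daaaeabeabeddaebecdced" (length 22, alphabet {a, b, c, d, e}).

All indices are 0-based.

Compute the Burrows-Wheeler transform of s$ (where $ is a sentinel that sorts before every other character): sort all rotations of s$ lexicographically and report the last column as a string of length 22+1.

rank  rotation                 last
    0  $daaaeabeabeddaebecdced  d
    1  aaaeabeabeddaebecdced$d  d
    2  aaeabeabeddaebecdced$da  a
    3  abeabeddaebecdced$daaae  e
    4  abeddaebecdced$daaaeabe  e
    5  aeabeabeddaebecdced$daa  a
    6  aebecdced$daaaeabeabedd  d
    7  beabeddaebecdced$daaaea  a
    8  becdced$daaaeabeabeddae  e
    9  beddaebecdced$daaaeabea  a
   10  cdced$daaaeabeabeddaebe  e
   11  ced$daaaeabeabeddaebecd  d
   12  d$daaaeabeabeddaebecdce  e
   13  daaaeabeabeddaebecdced$  $
   14  daebecdced$daaaeabeabed  d
   15  dced$daaaeabeabeddaebec  c
   16  ddaebecdced$daaaeabeabe  e
   17  eabeabeddaebecdced$daaa  a
   18  eabeddaebecdced$daaaeab  b
   19  ebecdced$daaaeabeabedda  a
   20  ecdced$daaaeabeabeddaeb  b
   21  ed$daaaeabeabeddaebecdc  c
   22  eddaebecdced$daaaeabeab  b

ddaeeadaeaede$dceababcb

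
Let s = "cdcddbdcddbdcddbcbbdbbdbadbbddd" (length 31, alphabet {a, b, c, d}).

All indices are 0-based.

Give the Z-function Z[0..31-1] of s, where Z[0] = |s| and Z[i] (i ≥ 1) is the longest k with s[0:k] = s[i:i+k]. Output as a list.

[31, 0, 2, 0, 0, 0, 0, 2, 0, 0, 0, 0, 2, 0, 0, 0, 1, 0, 0, 0, 0, 0, 0, 0, 0, 0, 0, 0, 0, 0, 0]

Z[0]=31
i=1: i≥r, start 0; Z[1]=0
i=2: i≥r, start 0; Z[2]=2 extend→box=[2,4)
i=3: min(r-i=1, Z[1]=0)=0; Z[3]=0
i=4: i≥r, start 0; Z[4]=0
i=5: i≥r, start 0; Z[5]=0
i=6: i≥r, start 0; Z[6]=0
i=7: i≥r, start 0; Z[7]=2 extend→box=[7,9)
i=8: min(r-i=1, Z[1]=0)=0; Z[8]=0
i=9: i≥r, start 0; Z[9]=0
i=10: i≥r, start 0; Z[10]=0
i=11: i≥r, start 0; Z[11]=0
i=12: i≥r, start 0; Z[12]=2 extend→box=[12,14)
i=13: min(r-i=1, Z[1]=0)=0; Z[13]=0
i=14: i≥r, start 0; Z[14]=0
i=15: i≥r, start 0; Z[15]=0
i=16: i≥r, start 0; Z[16]=1 extend→box=[16,17)
i=17: i≥r, start 0; Z[17]=0
i=18: i≥r, start 0; Z[18]=0
i=19: i≥r, start 0; Z[19]=0
i=20: i≥r, start 0; Z[20]=0
i=21: i≥r, start 0; Z[21]=0
i=22: i≥r, start 0; Z[22]=0
i=23: i≥r, start 0; Z[23]=0
i=24: i≥r, start 0; Z[24]=0
i=25: i≥r, start 0; Z[25]=0
i=26: i≥r, start 0; Z[26]=0
i=27: i≥r, start 0; Z[27]=0
i=28: i≥r, start 0; Z[28]=0
i=29: i≥r, start 0; Z[29]=0
i=30: i≥r, start 0; Z[30]=0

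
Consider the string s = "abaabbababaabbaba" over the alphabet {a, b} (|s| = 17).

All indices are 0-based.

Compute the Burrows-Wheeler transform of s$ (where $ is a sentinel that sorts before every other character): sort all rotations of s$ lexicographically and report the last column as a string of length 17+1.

rank  rotation            last
    0  $abaabbababaabbaba  a
    1  a$abaabbababaabbab  b
    2  aabbaba$abaabbabab  b
    3  aabbababaabbaba$ab  b
    4  aba$abaabbababaabb  b
    5  abaabbaba$abaabbab  b
    6  abaabbababaabbaba$  $
    7  ababaabbaba$abaabb  b
    8  abbaba$abaabbababa  a
    9  abbababaabbaba$aba  a
   10  ba$abaabbababaabba  a
   11  baabbaba$abaabbaba  a
   12  baabbababaabbaba$a  a
   13  baba$abaabbababaab  b
   14  babaabbaba$abaabba  a
   15  bababaabbaba$abaab  b
   16  bbaba$abaabbababaa  a
   17  bbababaabbaba$abaa  a

abbbbb$baaaaababaa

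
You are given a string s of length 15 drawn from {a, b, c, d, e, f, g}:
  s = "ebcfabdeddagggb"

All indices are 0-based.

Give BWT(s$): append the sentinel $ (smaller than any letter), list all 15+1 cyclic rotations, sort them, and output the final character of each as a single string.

rank  rotation          last
    0  $ebcfabdeddagggb  b
    1  abdeddagggb$ebcf  f
    2  agggb$ebcfabdedd  d
    3  b$ebcfabdeddaggg  g
    4  bcfabdeddagggb$e  e
    5  bdeddagggb$ebcfa  a
    6  cfabdeddagggb$eb  b
    7  dagggb$ebcfabded  d
    8  ddagggb$ebcfabde  e
    9  deddagggb$ebcfab  b
   10  ebcfabdeddagggb$  $
   11  eddagggb$ebcfabd  d
   12  fabdeddagggb$ebc  c
   13  gb$ebcfabdeddagg  g
   14  ggb$ebcfabdeddag  g
   15  gggb$ebcfabdedda  a

bfdgeabdeb$dcgga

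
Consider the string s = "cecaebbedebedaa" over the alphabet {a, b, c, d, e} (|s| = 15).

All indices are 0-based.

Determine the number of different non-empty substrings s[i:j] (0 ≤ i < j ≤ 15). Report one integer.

106

rank→(start, suffix):
  0 → (14, 'a')
  1 → (13, 'aa')
  2 → (3, 'aebbedebedaa')
  3 → (5, 'bbedebedaa')
  4 → (10, 'bedaa')
  5 → (6, 'bedebedaa')
  6 → (2, 'caebbedebedaa')
  7 → (0, 'cecaebbedebedaa')
  8 → (12, 'daa')
  9 → (8, 'debedaa')
  10 → (4, 'ebbedebedaa')
  11 → (9, 'ebedaa')
  12 → (1, 'ecaebbedebedaa')
  13 → (11, 'edaa')
  14 → (7, 'edebedaa')

SA = [14, 13, 3, 5, 10, 6, 2, 0, 12, 8, 4, 9, 1, 11, 7]
i: (SA[i-1],SA[i]) lcp shared
  1: (14,13) 1 'a'
  2: (13,3) 1 'a'
  3: (3,5) 0 ''
  4: (5,10) 1 'b'
  5: (10,6) 3 'bed'
  6: (6,2) 0 ''
  7: (2,0) 1 'c'
  8: (0,12) 0 ''
  9: (12,8) 1 'd'
  10: (8,4) 0 ''
  11: (4,9) 2 'eb'
  12: (9,1) 1 'e'
  13: (1,11) 1 'e'
  14: (11,7) 2 'ed'

n(n+1)/2 = 15·16/2 = 120
Σ LCP = 0 + 1 + 1 + 0 + 1 + 3 + 0 + 1 + 0 + 1 + 0 + 2 + 1 + 1 + 2 = 14
distinct = 120 − 14 = 106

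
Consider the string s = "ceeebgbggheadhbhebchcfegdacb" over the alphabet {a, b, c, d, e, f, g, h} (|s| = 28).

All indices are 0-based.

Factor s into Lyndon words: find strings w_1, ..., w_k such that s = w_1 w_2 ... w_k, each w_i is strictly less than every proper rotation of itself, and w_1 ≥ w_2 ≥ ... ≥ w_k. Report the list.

emit factor 1: 'ceee' (i=0, period=4)
emit factor 2: 'bgbgghe' (i=4, period=7)
emit factor 3: 'adhbhebchcfegd' (i=11, period=14)
emit factor 4: 'acb' (i=25, period=3)

["ceee", "bgbgghe", "adhbhebchcfegd", "acb"]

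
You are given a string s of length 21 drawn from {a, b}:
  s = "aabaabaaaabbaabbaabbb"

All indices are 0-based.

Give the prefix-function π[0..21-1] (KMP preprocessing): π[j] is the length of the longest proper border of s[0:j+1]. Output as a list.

π[0] = 0
j=1 s[j]='a': π[1]=1 (border 'a')
j=2 s[j]='b': k: 1→0; π[2]=0 (border '')
j=3 s[j]='a': π[3]=1 (border 'a')
j=4 s[j]='a': π[4]=2 (border 'aa')
j=5 s[j]='b': π[5]=3 (border 'aab')
j=6 s[j]='a': π[6]=4 (border 'aaba')
j=7 s[j]='a': π[7]=5 (border 'aabaa')
j=8 s[j]='a': k: 5→2→1; π[8]=2 (border 'aa')
j=9 s[j]='a': k: 2→1; π[9]=2 (border 'aa')
j=10 s[j]='b': π[10]=3 (border 'aab')
j=11 s[j]='b': k: 3→0; π[11]=0 (border '')
j=12 s[j]='a': π[12]=1 (border 'a')
j=13 s[j]='a': π[13]=2 (border 'aa')
j=14 s[j]='b': π[14]=3 (border 'aab')
j=15 s[j]='b': k: 3→0; π[15]=0 (border '')
j=16 s[j]='a': π[16]=1 (border 'a')
j=17 s[j]='a': π[17]=2 (border 'aa')
j=18 s[j]='b': π[18]=3 (border 'aab')
j=19 s[j]='b': k: 3→0; π[19]=0 (border '')
j=20 s[j]='b': π[20]=0 (border '')

[0, 1, 0, 1, 2, 3, 4, 5, 2, 2, 3, 0, 1, 2, 3, 0, 1, 2, 3, 0, 0]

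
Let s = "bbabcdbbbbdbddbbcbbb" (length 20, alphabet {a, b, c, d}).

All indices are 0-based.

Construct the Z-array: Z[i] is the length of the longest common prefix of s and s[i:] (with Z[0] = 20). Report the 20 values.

[20, 1, 0, 1, 0, 0, 2, 2, 2, 1, 0, 1, 0, 0, 2, 1, 0, 2, 2, 1]

Z[0]=20
i=1: fresh scan; Z[1]=1 grow→box=[1,2)
i=2: fresh scan; Z[2]=0
i=3: fresh scan; Z[3]=1 grow→box=[3,4)
i=4: fresh scan; Z[4]=0
i=5: fresh scan; Z[5]=0
i=6: fresh scan; Z[6]=2 grow→box=[6,8)
i=7: min(r-i=1, Z[1]=1)=1; Z[7]=2 grow→box=[7,9)
i=8: min(r-i=1, Z[1]=1)=1; Z[8]=2 grow→box=[8,10)
i=9: min(r-i=1, Z[1]=1)=1; Z[9]=1
i=10: fresh scan; Z[10]=0
i=11: fresh scan; Z[11]=1 grow→box=[11,12)
i=12: fresh scan; Z[12]=0
i=13: fresh scan; Z[13]=0
i=14: fresh scan; Z[14]=2 grow→box=[14,16)
i=15: min(r-i=1, Z[1]=1)=1; Z[15]=1
i=16: fresh scan; Z[16]=0
i=17: fresh scan; Z[17]=2 grow→box=[17,19)
i=18: min(r-i=1, Z[1]=1)=1; Z[18]=2 grow→box=[18,20)
i=19: min(r-i=1, Z[1]=1)=1; Z[19]=1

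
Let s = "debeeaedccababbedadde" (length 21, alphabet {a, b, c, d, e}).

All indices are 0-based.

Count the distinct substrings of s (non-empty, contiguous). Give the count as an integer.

211

sorted suffixes:
  #0 SA[0]=10  'ababbedadde'
  #1 SA[1]=12  'abbedadde'
  #2 SA[2]=17  'adde'
  #3 SA[3]=5  'aedccababbedadde'
  #4 SA[4]=11  'babbedadde'
  #5 SA[5]=13  'bbedadde'
  #6 SA[6]=14  'bedadde'
  #7 SA[7]=2  'beeaedccababbedadde'
  #8 SA[8]=9  'cababbedadde'
  #9 SA[9]=8  'ccababbedadde'
  #10 SA[10]=16  'dadde'
  #11 SA[11]=7  'dccababbedadde'
  #12 SA[12]=18  'dde'
  #13 SA[13]=19  'de'
  #14 SA[14]=0  'debeeaedccababbedadde'
  #15 SA[15]=20  'e'
  #16 SA[16]=4  'eaedccababbedadde'
  #17 SA[17]=1  'ebeeaedccababbedadde'
  #18 SA[18]=15  'edadde'
  #19 SA[19]=6  'edccababbedadde'
  #20 SA[20]=3  'eeaedccababbedadde'

SA = [10, 12, 17, 5, 11, 13, 14, 2, 9, 8, 16, 7, 18, 19, 0, 20, 4, 1, 15, 6, 3]
i: (SA[i-1],SA[i]) lcp shared
  1: (10,12) 2 'ab'
  2: (12,17) 1 'a'
  3: (17,5) 1 'a'
  4: (5,11) 0 ''
  5: (11,13) 1 'b'
  6: (13,14) 1 'b'
  7: (14,2) 2 'be'
  8: (2,9) 0 ''
  9: (9,8) 1 'c'
  10: (8,16) 0 ''
  11: (16,7) 1 'd'
  12: (7,18) 1 'd'
  13: (18,19) 1 'd'
  14: (19,0) 2 'de'
  15: (0,20) 0 ''
  16: (20,4) 1 'e'
  17: (4,1) 1 'e'
  18: (1,15) 1 'e'
  19: (15,6) 2 'ed'
  20: (6,3) 1 'e'

n(n+1)/2 = 21·22/2 = 231
Σ LCP = 0 + 2 + 1 + 1 + 0 + 1 + 1 + 2 + 0 + 1 + 0 + 1 + 1 + 1 + 2 + 0 + 1 + 1 + 1 + 2 + 1 = 20
distinct = 231 − 20 = 211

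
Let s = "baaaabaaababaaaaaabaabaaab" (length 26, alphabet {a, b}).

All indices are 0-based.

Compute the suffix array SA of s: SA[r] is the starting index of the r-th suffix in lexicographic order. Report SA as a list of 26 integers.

sorted suffixes:
  #0 SA[0]=12  'aaaaaabaabaaab'
  #1 SA[1]=13  'aaaaabaabaaab'
  #2 SA[2]=1  'aaaabaaababaaaaaabaabaaab'
  #3 SA[3]=14  'aaaabaabaaab'
  #4 SA[4]=22  'aaab'
  #5 SA[5]=2  'aaabaaababaaaaaabaabaaab'
  #6 SA[6]=15  'aaabaabaaab'
  #7 SA[7]=6  'aaababaaaaaabaabaaab'
  #8 SA[8]=23  'aab'
  #9 SA[9]=19  'aabaaab'
  #10 SA[10]=3  'aabaaababaaaaaabaabaaab'
  #11 SA[11]=16  'aabaabaaab'
  #12 SA[12]=7  'aababaaaaaabaabaaab'
  #13 SA[13]=24  'ab'
  #14 SA[14]=10  'abaaaaaabaabaaab'
  #15 SA[15]=20  'abaaab'
  #16 SA[16]=4  'abaaababaaaaaabaabaaab'
  #17 SA[17]=17  'abaabaaab'
  #18 SA[18]=8  'ababaaaaaabaabaaab'
  #19 SA[19]=25  'b'
  #20 SA[20]=11  'baaaaaabaabaaab'
  #21 SA[21]=0  'baaaabaaababaaaaaabaabaaab'
  #22 SA[22]=21  'baaab'
  #23 SA[23]=5  'baaababaaaaaabaabaaab'
  #24 SA[24]=18  'baabaaab'
  #25 SA[25]=9  'babaaaaaabaabaaab'

[12, 13, 1, 14, 22, 2, 15, 6, 23, 19, 3, 16, 7, 24, 10, 20, 4, 17, 8, 25, 11, 0, 21, 5, 18, 9]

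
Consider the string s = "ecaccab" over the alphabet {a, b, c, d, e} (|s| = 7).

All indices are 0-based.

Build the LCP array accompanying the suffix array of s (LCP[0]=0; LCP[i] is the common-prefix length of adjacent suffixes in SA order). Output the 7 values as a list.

[0, 1, 0, 0, 2, 1, 0]

sorted suffixes:
  #0 SA[0]=5  'ab'
  #1 SA[1]=2  'accab'
  #2 SA[2]=6  'b'
  #3 SA[3]=4  'cab'
  #4 SA[4]=1  'caccab'
  #5 SA[5]=3  'ccab'
  #6 SA[6]=0  'ecaccab'

SA = [5, 2, 6, 4, 1, 3, 0]
[i] adj suffixes → lcp
  [1] 5/2 → 1 ('a')
  [2] 2/6 → 0 ('')
  [3] 6/4 → 0 ('')
  [4] 4/1 → 2 ('ca')
  [5] 1/3 → 1 ('c')
  [6] 3/0 → 0 ('')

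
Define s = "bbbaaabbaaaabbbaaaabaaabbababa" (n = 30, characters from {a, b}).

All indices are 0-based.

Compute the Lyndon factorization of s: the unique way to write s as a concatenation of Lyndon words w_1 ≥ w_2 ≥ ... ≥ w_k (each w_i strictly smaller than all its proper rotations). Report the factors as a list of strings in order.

["b", "b", "b", "aaabb", "aaaabbb", "aaaabaaabbabab", "a"]

emit factor 1: 'b' (i=0, period=1)
emit factor 2: 'b' (i=1, period=1)
emit factor 3: 'b' (i=2, period=1)
emit factor 4: 'aaabb' (i=3, period=5)
emit factor 5: 'aaaabbb' (i=8, period=7)
emit factor 6: 'aaaabaaabbabab' (i=15, period=14)
emit factor 7: 'a' (i=29, period=1)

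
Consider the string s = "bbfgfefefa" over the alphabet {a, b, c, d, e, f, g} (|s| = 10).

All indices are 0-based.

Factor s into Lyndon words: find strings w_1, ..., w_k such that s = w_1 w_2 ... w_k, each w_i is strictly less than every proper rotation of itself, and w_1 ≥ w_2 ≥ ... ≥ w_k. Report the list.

["bbfgfefef", "a"]

emit factor 1: 'bbfgfefef' (i=0, period=9)
emit factor 2: 'a' (i=9, period=1)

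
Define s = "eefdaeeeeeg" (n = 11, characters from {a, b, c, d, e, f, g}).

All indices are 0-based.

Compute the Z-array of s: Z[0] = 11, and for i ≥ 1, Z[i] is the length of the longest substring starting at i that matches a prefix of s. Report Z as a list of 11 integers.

[11, 1, 0, 0, 0, 2, 2, 2, 2, 1, 0]

Z[0]=11
i=1: i≥r, start 0; Z[1]=1 scan→box=[1,2)
i=2: i≥r, start 0; Z[2]=0
i=3: i≥r, start 0; Z[3]=0
i=4: i≥r, start 0; Z[4]=0
i=5: i≥r, start 0; Z[5]=2 scan→box=[5,7)
i=6: min(r-i=1, Z[1]=1)=1; Z[6]=2 scan→box=[6,8)
i=7: min(r-i=1, Z[1]=1)=1; Z[7]=2 scan→box=[7,9)
i=8: min(r-i=1, Z[1]=1)=1; Z[8]=2 scan→box=[8,10)
i=9: min(r-i=1, Z[1]=1)=1; Z[9]=1
i=10: i≥r, start 0; Z[10]=0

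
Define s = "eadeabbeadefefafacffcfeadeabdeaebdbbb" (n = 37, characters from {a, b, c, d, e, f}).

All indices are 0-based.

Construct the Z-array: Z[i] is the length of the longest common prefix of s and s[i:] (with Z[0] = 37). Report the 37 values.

Z[0]=37
i=1: outside box; Z[1]=0
i=2: outside box; Z[2]=0
i=3: outside box; Z[3]=2 extend→box=[3,5)
i=4: min(r-i=1, Z[1]=0)=0; Z[4]=0
i=5: outside box; Z[5]=0
i=6: outside box; Z[6]=0
i=7: outside box; Z[7]=4 extend→box=[7,11)
i=8: min(r-i=3, Z[1]=0)=0; Z[8]=0
i=9: min(r-i=2, Z[2]=0)=0; Z[9]=0
i=10: min(r-i=1, Z[3]=2)=1; Z[10]=1
i=11: outside box; Z[11]=0
i=12: outside box; Z[12]=1 extend→box=[12,13)
i=13: outside box; Z[13]=0
i=14: outside box; Z[14]=0
i=15: outside box; Z[15]=0
i=16: outside box; Z[16]=0
i=17: outside box; Z[17]=0
i=18: outside box; Z[18]=0
i=19: outside box; Z[19]=0
i=20: outside box; Z[20]=0
i=21: outside box; Z[21]=0
i=22: outside box; Z[22]=6 extend→box=[22,28)
i=23: min(r-i=5, Z[1]=0)=0; Z[23]=0
i=24: min(r-i=4, Z[2]=0)=0; Z[24]=0
i=25: min(r-i=3, Z[3]=2)=2; Z[25]=2
i=26: min(r-i=2, Z[4]=0)=0; Z[26]=0
i=27: min(r-i=1, Z[5]=0)=0; Z[27]=0
i=28: outside box; Z[28]=0
i=29: outside box; Z[29]=2 extend→box=[29,31)
i=30: min(r-i=1, Z[1]=0)=0; Z[30]=0
i=31: outside box; Z[31]=1 extend→box=[31,32)
i=32: outside box; Z[32]=0
i=33: outside box; Z[33]=0
i=34: outside box; Z[34]=0
i=35: outside box; Z[35]=0
i=36: outside box; Z[36]=0

[37, 0, 0, 2, 0, 0, 0, 4, 0, 0, 1, 0, 1, 0, 0, 0, 0, 0, 0, 0, 0, 0, 6, 0, 0, 2, 0, 0, 0, 2, 0, 1, 0, 0, 0, 0, 0]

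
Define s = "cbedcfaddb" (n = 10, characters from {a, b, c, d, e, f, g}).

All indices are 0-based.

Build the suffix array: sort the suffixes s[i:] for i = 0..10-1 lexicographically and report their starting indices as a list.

[6, 9, 1, 0, 4, 8, 3, 7, 2, 5]

sorted suffixes:
  #0 SA[0]=6  'addb'
  #1 SA[1]=9  'b'
  #2 SA[2]=1  'bedcfaddb'
  #3 SA[3]=0  'cbedcfaddb'
  #4 SA[4]=4  'cfaddb'
  #5 SA[5]=8  'db'
  #6 SA[6]=3  'dcfaddb'
  #7 SA[7]=7  'ddb'
  #8 SA[8]=2  'edcfaddb'
  #9 SA[9]=5  'faddb'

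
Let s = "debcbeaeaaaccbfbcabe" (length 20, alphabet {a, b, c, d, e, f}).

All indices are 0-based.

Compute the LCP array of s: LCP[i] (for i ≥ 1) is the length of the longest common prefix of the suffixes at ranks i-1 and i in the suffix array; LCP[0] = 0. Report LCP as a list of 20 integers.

rank | idx | suffix
   0 |   8 | aaaccbfbcabe
   1 |   9 | aaccbfbcabe
   2 |  17 | abe
   3 |  10 | accbfbcabe
   4 |   6 | aeaaaccbfbcabe
   5 |  15 | bcabe
   6 |   2 | bcbeaeaaaccbfbcabe
   7 |  18 | be
   8 |   4 | beaeaaaccbfbcabe
   9 |  13 | bfbcabe
  10 |  16 | cabe
  11 |   3 | cbeaeaaaccbfbcabe
  12 |  12 | cbfbcabe
  13 |  11 | ccbfbcabe
  14 |   0 | debcbeaeaaaccbfbcabe
  15 |  19 | e
  16 |   7 | eaaaccbfbcabe
  17 |   5 | eaeaaaccbfbcabe
  18 |   1 | ebcbeaeaaaccbfbcabe
  19 |  14 | fbcabe

SA = [8, 9, 17, 10, 6, 15, 2, 18, 4, 13, 16, 3, 12, 11, 0, 19, 7, 5, 1, 14]
rank  pair      lcp
   1  s[8:],s[9:]  2  'aa'
   2  s[9:],s[17:]  1  'a'
   3  s[17:],s[10:]  1  'a'
   4  s[10:],s[6:]  1  'a'
   5  s[6:],s[15:]  0  ''
   6  s[15:],s[2:]  2  'bc'
   7  s[2:],s[18:]  1  'b'
   8  s[18:],s[4:]  2  'be'
   9  s[4:],s[13:]  1  'b'
  10  s[13:],s[16:]  0  ''
  11  s[16:],s[3:]  1  'c'
  12  s[3:],s[12:]  2  'cb'
  13  s[12:],s[11:]  1  'c'
  14  s[11:],s[0:]  0  ''
  15  s[0:],s[19:]  0  ''
  16  s[19:],s[7:]  1  'e'
  17  s[7:],s[5:]  2  'ea'
  18  s[5:],s[1:]  1  'e'
  19  s[1:],s[14:]  0  ''

[0, 2, 1, 1, 1, 0, 2, 1, 2, 1, 0, 1, 2, 1, 0, 0, 1, 2, 1, 0]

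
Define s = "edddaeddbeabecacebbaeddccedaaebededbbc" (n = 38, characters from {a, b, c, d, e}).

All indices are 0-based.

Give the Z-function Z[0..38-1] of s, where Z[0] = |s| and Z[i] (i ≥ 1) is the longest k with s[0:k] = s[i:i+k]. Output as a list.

Z[0]=38
i=1: outside box; Z[1]=0
i=2: outside box; Z[2]=0
i=3: outside box; Z[3]=0
i=4: outside box; Z[4]=0
i=5: outside box; Z[5]=3 scan→box=[5,8)
i=6: min(r-i=2, Z[1]=0)=0; Z[6]=0
i=7: min(r-i=1, Z[2]=0)=0; Z[7]=0
i=8: outside box; Z[8]=0
i=9: outside box; Z[9]=1 scan→box=[9,10)
i=10: outside box; Z[10]=0
i=11: outside box; Z[11]=0
i=12: outside box; Z[12]=1 scan→box=[12,13)
i=13: outside box; Z[13]=0
i=14: outside box; Z[14]=0
i=15: outside box; Z[15]=0
i=16: outside box; Z[16]=1 scan→box=[16,17)
i=17: outside box; Z[17]=0
i=18: outside box; Z[18]=0
i=19: outside box; Z[19]=0
i=20: outside box; Z[20]=3 scan→box=[20,23)
i=21: min(r-i=2, Z[1]=0)=0; Z[21]=0
i=22: min(r-i=1, Z[2]=0)=0; Z[22]=0
i=23: outside box; Z[23]=0
i=24: outside box; Z[24]=0
i=25: outside box; Z[25]=2 scan→box=[25,27)
i=26: min(r-i=1, Z[1]=0)=0; Z[26]=0
i=27: outside box; Z[27]=0
i=28: outside box; Z[28]=0
i=29: outside box; Z[29]=1 scan→box=[29,30)
i=30: outside box; Z[30]=0
i=31: outside box; Z[31]=2 scan→box=[31,33)
i=32: min(r-i=1, Z[1]=0)=0; Z[32]=0
i=33: outside box; Z[33]=2 scan→box=[33,35)
i=34: min(r-i=1, Z[1]=0)=0; Z[34]=0
i=35: outside box; Z[35]=0
i=36: outside box; Z[36]=0
i=37: outside box; Z[37]=0

[38, 0, 0, 0, 0, 3, 0, 0, 0, 1, 0, 0, 1, 0, 0, 0, 1, 0, 0, 0, 3, 0, 0, 0, 0, 2, 0, 0, 0, 1, 0, 2, 0, 2, 0, 0, 0, 0]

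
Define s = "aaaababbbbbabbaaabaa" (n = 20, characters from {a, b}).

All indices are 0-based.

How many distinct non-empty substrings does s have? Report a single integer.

rank | idx | suffix
   0 |  19 | a
   1 |  18 | aa
   2 |   0 | aaaababbbbbabbaaabaa
   3 |  14 | aaabaa
   4 |   1 | aaababbbbbabbaaabaa
   5 |  15 | aabaa
   6 |   2 | aababbbbbabbaaabaa
   7 |  16 | abaa
   8 |   3 | ababbbbbabbaaabaa
   9 |  11 | abbaaabaa
  10 |   5 | abbbbbabbaaabaa
  11 |  17 | baa
  12 |  13 | baaabaa
  13 |  10 | babbaaabaa
  14 |   4 | babbbbbabbaaabaa
  15 |  12 | bbaaabaa
  16 |   9 | bbabbaaabaa
  17 |   8 | bbbabbaaabaa
  18 |   7 | bbbbabbaaabaa
  19 |   6 | bbbbbabbaaabaa

SA = [19, 18, 0, 14, 1, 15, 2, 16, 3, 11, 5, 17, 13, 10, 4, 12, 9, 8, 7, 6]
rank  pair      lcp
   1  s[19:],s[18:]  1  'a'
   2  s[18:],s[0:]  2  'aa'
   3  s[0:],s[14:]  3  'aaa'
   4  s[14:],s[1:]  5  'aaaba'
   5  s[1:],s[15:]  2  'aa'
   6  s[15:],s[2:]  4  'aaba'
   7  s[2:],s[16:]  1  'a'
   8  s[16:],s[3:]  3  'aba'
   9  s[3:],s[11:]  2  'ab'
  10  s[11:],s[5:]  3  'abb'
  11  s[5:],s[17:]  0  ''
  12  s[17:],s[13:]  3  'baa'
  13  s[13:],s[10:]  2  'ba'
  14  s[10:],s[4:]  4  'babb'
  15  s[4:],s[12:]  1  'b'
  16  s[12:],s[9:]  3  'bba'
  17  s[9:],s[8:]  2  'bb'
  18  s[8:],s[7:]  3  'bbb'
  19  s[7:],s[6:]  4  'bbbb'

n(n+1)/2 = 20·21/2 = 210
Σ LCP = 0 + 1 + 2 + 3 + 5 + 2 + 4 + 1 + 3 + 2 + 3 + 0 + 3 + 2 + 4 + 1 + 3 + 2 + 3 + 4 = 48
distinct = 210 − 48 = 162

162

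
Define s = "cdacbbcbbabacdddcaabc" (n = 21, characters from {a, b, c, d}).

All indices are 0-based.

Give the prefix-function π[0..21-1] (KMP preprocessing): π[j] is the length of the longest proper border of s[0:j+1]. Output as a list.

π[0] = 0
j=1 s[j]='d': π[1]=0 (border '')
j=2 s[j]='a': π[2]=0 (border '')
j=3 s[j]='c': π[3]=1 (border 'c')
j=4 s[j]='b': k: 1→0; π[4]=0 (border '')
j=5 s[j]='b': π[5]=0 (border '')
j=6 s[j]='c': π[6]=1 (border 'c')
j=7 s[j]='b': k: 1→0; π[7]=0 (border '')
j=8 s[j]='b': π[8]=0 (border '')
j=9 s[j]='a': π[9]=0 (border '')
j=10 s[j]='b': π[10]=0 (border '')
j=11 s[j]='a': π[11]=0 (border '')
j=12 s[j]='c': π[12]=1 (border 'c')
j=13 s[j]='d': π[13]=2 (border 'cd')
j=14 s[j]='d': k: 2→0; π[14]=0 (border '')
j=15 s[j]='d': π[15]=0 (border '')
j=16 s[j]='c': π[16]=1 (border 'c')
j=17 s[j]='a': k: 1→0; π[17]=0 (border '')
j=18 s[j]='a': π[18]=0 (border '')
j=19 s[j]='b': π[19]=0 (border '')
j=20 s[j]='c': π[20]=1 (border 'c')

[0, 0, 0, 1, 0, 0, 1, 0, 0, 0, 0, 0, 1, 2, 0, 0, 1, 0, 0, 0, 1]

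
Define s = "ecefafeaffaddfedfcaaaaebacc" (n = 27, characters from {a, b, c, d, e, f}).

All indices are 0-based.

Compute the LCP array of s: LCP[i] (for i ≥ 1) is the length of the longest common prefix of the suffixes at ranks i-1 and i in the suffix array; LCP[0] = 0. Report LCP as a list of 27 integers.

[0, 3, 2, 1, 1, 1, 1, 2, 0, 0, 1, 1, 1, 0, 1, 2, 0, 1, 1, 1, 1, 0, 2, 1, 1, 2, 1]

rank→(start, suffix):
  0 → (18, 'aaaaebacc')
  1 → (19, 'aaaebacc')
  2 → (20, 'aaebacc')
  3 → (24, 'acc')
  4 → (10, 'addfedfcaaaaebacc')
  5 → (21, 'aebacc')
  6 → (4, 'afeaffaddfedfcaaaaebacc')
  7 → (7, 'affaddfedfcaaaaebacc')
  8 → (23, 'bacc')
  9 → (26, 'c')
  10 → (17, 'caaaaebacc')
  11 → (25, 'cc')
  12 → (1, 'cefafeaffaddfedfcaaaaebacc')
  13 → (11, 'ddfedfcaaaaebacc')
  14 → (15, 'dfcaaaaebacc')
  15 → (12, 'dfedfcaaaaebacc')
  16 → (6, 'eaffaddfedfcaaaaebacc')
  17 → (22, 'ebacc')
  18 → (0, 'ecefafeaffaddfedfcaaaaebacc')
  19 → (14, 'edfcaaaaebacc')
  20 → (2, 'efafeaffaddfedfcaaaaebacc')
  21 → (9, 'faddfedfcaaaaebacc')
  22 → (3, 'fafeaffaddfedfcaaaaebacc')
  23 → (16, 'fcaaaaebacc')
  24 → (5, 'feaffaddfedfcaaaaebacc')
  25 → (13, 'fedfcaaaaebacc')
  26 → (8, 'ffaddfedfcaaaaebacc')

SA = [18, 19, 20, 24, 10, 21, 4, 7, 23, 26, 17, 25, 1, 11, 15, 12, 6, 22, 0, 14, 2, 9, 3, 16, 5, 13, 8]
rank  pair      lcp
   1  s[18:],s[19:]  3  'aaa'
   2  s[19:],s[20:]  2  'aa'
   3  s[20:],s[24:]  1  'a'
   4  s[24:],s[10:]  1  'a'
   5  s[10:],s[21:]  1  'a'
   6  s[21:],s[4:]  1  'a'
   7  s[4:],s[7:]  2  'af'
   8  s[7:],s[23:]  0  ''
   9  s[23:],s[26:]  0  ''
  10  s[26:],s[17:]  1  'c'
  11  s[17:],s[25:]  1  'c'
  12  s[25:],s[1:]  1  'c'
  13  s[1:],s[11:]  0  ''
  14  s[11:],s[15:]  1  'd'
  15  s[15:],s[12:]  2  'df'
  16  s[12:],s[6:]  0  ''
  17  s[6:],s[22:]  1  'e'
  18  s[22:],s[0:]  1  'e'
  19  s[0:],s[14:]  1  'e'
  20  s[14:],s[2:]  1  'e'
  21  s[2:],s[9:]  0  ''
  22  s[9:],s[3:]  2  'fa'
  23  s[3:],s[16:]  1  'f'
  24  s[16:],s[5:]  1  'f'
  25  s[5:],s[13:]  2  'fe'
  26  s[13:],s[8:]  1  'f'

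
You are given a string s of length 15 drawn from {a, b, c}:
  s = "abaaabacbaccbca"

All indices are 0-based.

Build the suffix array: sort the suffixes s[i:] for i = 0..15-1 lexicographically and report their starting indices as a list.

rank→(start, suffix):
  0 → (14, 'a')
  1 → (2, 'aaabacbaccbca')
  2 → (3, 'aabacbaccbca')
  3 → (0, 'abaaabacbaccbca')
  4 → (4, 'abacbaccbca')
  5 → (6, 'acbaccbca')
  6 → (9, 'accbca')
  7 → (1, 'baaabacbaccbca')
  8 → (5, 'bacbaccbca')
  9 → (8, 'baccbca')
  10 → (12, 'bca')
  11 → (13, 'ca')
  12 → (7, 'cbaccbca')
  13 → (11, 'cbca')
  14 → (10, 'ccbca')

[14, 2, 3, 0, 4, 6, 9, 1, 5, 8, 12, 13, 7, 11, 10]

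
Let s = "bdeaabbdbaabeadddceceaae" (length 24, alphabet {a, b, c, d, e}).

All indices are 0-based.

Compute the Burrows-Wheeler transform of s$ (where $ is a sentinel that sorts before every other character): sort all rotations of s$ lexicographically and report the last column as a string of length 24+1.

eebeaaeadab$aedbddabadcbc

rank  rotation                   last
    0  $bdeaabbdbaabeadddceceaae  e
    1  aabbdbaabeadddceceaae$bde  e
    2  aabeadddceceaae$bdeaabbdb  b
    3  aae$bdeaabbdbaabeadddcece  e
    4  abbdbaabeadddceceaae$bdea  a
    5  abeadddceceaae$bdeaabbdba  a
    6  adddceceaae$bdeaabbdbaabe  e
    7  ae$bdeaabbdbaabeadddcecea  a
    8  baabeadddceceaae$bdeaabbd  d
    9  bbdbaabeadddceceaae$bdeaa  a
   10  bdbaabeadddceceaae$bdeaab  b
   11  bdeaabbdbaabeadddceceaae$  $
   12  beadddceceaae$bdeaabbdbaa  a
   13  ceaae$bdeaabbdbaabeadddce  e
   14  ceceaae$bdeaabbdbaabeaddd  d
   15  dbaabeadddceceaae$bdeaabb  b
   16  dceceaae$bdeaabbdbaabeadd  d
   17  ddceceaae$bdeaabbdbaabead  d
   18  dddceceaae$bdeaabbdbaabea  a
   19  deaabbdbaabeadddceceaae$b  b
   20  e$bdeaabbdbaabeadddceceaa  a
   21  eaabbdbaabeadddceceaae$bd  d
   22  eaae$bdeaabbdbaabeadddcec  c
   23  eadddceceaae$bdeaabbdbaab  b
   24  eceaae$bdeaabbdbaabeadddc  c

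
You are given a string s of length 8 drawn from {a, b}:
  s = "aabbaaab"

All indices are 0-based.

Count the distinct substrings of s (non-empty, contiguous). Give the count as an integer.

26

rank | idx | suffix
   0 |   4 | aaab
   1 |   5 | aab
   2 |   0 | aabbaaab
   3 |   6 | ab
   4 |   1 | abbaaab
   5 |   7 | b
   6 |   3 | baaab
   7 |   2 | bbaaab

SA = [4, 5, 0, 6, 1, 7, 3, 2]
rank  pair      lcp
   1  s[4:],s[5:]  2  'aa'
   2  s[5:],s[0:]  3  'aab'
   3  s[0:],s[6:]  1  'a'
   4  s[6:],s[1:]  2  'ab'
   5  s[1:],s[7:]  0  ''
   6  s[7:],s[3:]  1  'b'
   7  s[3:],s[2:]  1  'b'

n(n+1)/2 = 8·9/2 = 36
Σ LCP = 0 + 2 + 3 + 1 + 2 + 0 + 1 + 1 = 10
distinct = 36 − 10 = 26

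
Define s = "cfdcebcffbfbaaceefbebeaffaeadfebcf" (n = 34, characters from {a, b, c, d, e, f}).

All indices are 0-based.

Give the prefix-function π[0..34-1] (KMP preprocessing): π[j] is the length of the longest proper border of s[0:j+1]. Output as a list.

π[0] = 0
j=1 s[j]='f': π[1]=0 (border '')
j=2 s[j]='d': π[2]=0 (border '')
j=3 s[j]='c': π[3]=1 (border 'c')
j=4 s[j]='e': k: 1→0; π[4]=0 (border '')
j=5 s[j]='b': π[5]=0 (border '')
j=6 s[j]='c': π[6]=1 (border 'c')
j=7 s[j]='f': π[7]=2 (border 'cf')
j=8 s[j]='f': k: 2→0; π[8]=0 (border '')
j=9 s[j]='b': π[9]=0 (border '')
j=10 s[j]='f': π[10]=0 (border '')
j=11 s[j]='b': π[11]=0 (border '')
j=12 s[j]='a': π[12]=0 (border '')
j=13 s[j]='a': π[13]=0 (border '')
j=14 s[j]='c': π[14]=1 (border 'c')
j=15 s[j]='e': k: 1→0; π[15]=0 (border '')
j=16 s[j]='e': π[16]=0 (border '')
j=17 s[j]='f': π[17]=0 (border '')
j=18 s[j]='b': π[18]=0 (border '')
j=19 s[j]='e': π[19]=0 (border '')
j=20 s[j]='b': π[20]=0 (border '')
j=21 s[j]='e': π[21]=0 (border '')
j=22 s[j]='a': π[22]=0 (border '')
j=23 s[j]='f': π[23]=0 (border '')
j=24 s[j]='f': π[24]=0 (border '')
j=25 s[j]='a': π[25]=0 (border '')
j=26 s[j]='e': π[26]=0 (border '')
j=27 s[j]='a': π[27]=0 (border '')
j=28 s[j]='d': π[28]=0 (border '')
j=29 s[j]='f': π[29]=0 (border '')
j=30 s[j]='e': π[30]=0 (border '')
j=31 s[j]='b': π[31]=0 (border '')
j=32 s[j]='c': π[32]=1 (border 'c')
j=33 s[j]='f': π[33]=2 (border 'cf')

[0, 0, 0, 1, 0, 0, 1, 2, 0, 0, 0, 0, 0, 0, 1, 0, 0, 0, 0, 0, 0, 0, 0, 0, 0, 0, 0, 0, 0, 0, 0, 0, 1, 2]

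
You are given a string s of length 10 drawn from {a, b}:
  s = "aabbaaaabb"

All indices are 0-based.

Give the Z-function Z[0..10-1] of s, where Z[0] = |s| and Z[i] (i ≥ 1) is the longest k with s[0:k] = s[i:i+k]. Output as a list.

[10, 1, 0, 0, 2, 2, 4, 1, 0, 0]

Z[0]=10
i=1: i≥r, start 0; Z[1]=1 grow→box=[1,2)
i=2: i≥r, start 0; Z[2]=0
i=3: i≥r, start 0; Z[3]=0
i=4: i≥r, start 0; Z[4]=2 grow→box=[4,6)
i=5: min(r-i=1, Z[1]=1)=1; Z[5]=2 grow→box=[5,7)
i=6: min(r-i=1, Z[1]=1)=1; Z[6]=4 grow→box=[6,10)
i=7: min(r-i=3, Z[1]=1)=1; Z[7]=1
i=8: min(r-i=2, Z[2]=0)=0; Z[8]=0
i=9: min(r-i=1, Z[3]=0)=0; Z[9]=0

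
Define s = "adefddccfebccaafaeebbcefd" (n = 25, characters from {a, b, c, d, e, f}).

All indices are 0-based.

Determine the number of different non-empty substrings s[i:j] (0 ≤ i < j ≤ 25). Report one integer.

rank | idx | suffix
   0 |  13 | aafaeebbcefd
   1 |   0 | adefddccfebccaafaeebbcefd
   2 |  16 | aeebbcefd
   3 |  14 | afaeebbcefd
   4 |  19 | bbcefd
   5 |  10 | bccaafaeebbcefd
   6 |  20 | bcefd
   7 |  12 | caafaeebbcefd
   8 |  11 | ccaafaeebbcefd
   9 |   6 | ccfebccaafaeebbcefd
  10 |  21 | cefd
  11 |   7 | cfebccaafaeebbcefd
  12 |  24 | d
  13 |   5 | dccfebccaafaeebbcefd
  14 |   4 | ddccfebccaafaeebbcefd
  15 |   1 | defddccfebccaafaeebbcefd
  16 |  18 | ebbcefd
  17 |   9 | ebccaafaeebbcefd
  18 |  17 | eebbcefd
  19 |  22 | efd
  20 |   2 | efddccfebccaafaeebbcefd
  21 |  15 | faeebbcefd
  22 |  23 | fd
  23 |   3 | fddccfebccaafaeebbcefd
  24 |   8 | febccaafaeebbcefd

SA = [13, 0, 16, 14, 19, 10, 20, 12, 11, 6, 21, 7, 24, 5, 4, 1, 18, 9, 17, 22, 2, 15, 23, 3, 8]
[i] adj suffixes → lcp
  [1] 13/0 → 1 ('a')
  [2] 0/16 → 1 ('a')
  [3] 16/14 → 1 ('a')
  [4] 14/19 → 0 ('')
  [5] 19/10 → 1 ('b')
  [6] 10/20 → 2 ('bc')
  [7] 20/12 → 0 ('')
  [8] 12/11 → 1 ('c')
  [9] 11/6 → 2 ('cc')
  [10] 6/21 → 1 ('c')
  [11] 21/7 → 1 ('c')
  [12] 7/24 → 0 ('')
  [13] 24/5 → 1 ('d')
  [14] 5/4 → 1 ('d')
  [15] 4/1 → 1 ('d')
  [16] 1/18 → 0 ('')
  [17] 18/9 → 2 ('eb')
  [18] 9/17 → 1 ('e')
  [19] 17/22 → 1 ('e')
  [20] 22/2 → 3 ('efd')
  [21] 2/15 → 0 ('')
  [22] 15/23 → 1 ('f')
  [23] 23/3 → 2 ('fd')
  [24] 3/8 → 1 ('f')

n(n+1)/2 = 25·26/2 = 325
Σ LCP = 0 + 1 + 1 + 1 + 0 + 1 + 2 + 0 + 1 + 2 + 1 + 1 + 0 + 1 + 1 + 1 + 0 + 2 + 1 + 1 + 3 + 0 + 1 + 2 + 1 = 25
distinct = 325 − 25 = 300

300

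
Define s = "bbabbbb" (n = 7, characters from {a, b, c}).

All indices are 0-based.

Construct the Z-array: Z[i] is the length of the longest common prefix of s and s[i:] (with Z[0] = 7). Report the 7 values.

[7, 1, 0, 2, 2, 2, 1]

Z[0]=7
i=1: outside box; Z[1]=1 extend→box=[1,2)
i=2: outside box; Z[2]=0
i=3: outside box; Z[3]=2 extend→box=[3,5)
i=4: min(r-i=1, Z[1]=1)=1; Z[4]=2 extend→box=[4,6)
i=5: min(r-i=1, Z[1]=1)=1; Z[5]=2 extend→box=[5,7)
i=6: min(r-i=1, Z[1]=1)=1; Z[6]=1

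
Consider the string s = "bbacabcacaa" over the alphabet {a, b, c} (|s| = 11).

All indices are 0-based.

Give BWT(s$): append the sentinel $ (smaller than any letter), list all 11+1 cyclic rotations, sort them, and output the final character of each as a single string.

rank  rotation      last
    0  $bbacabcacaa  a
    1  a$bbacabcaca  a
    2  aa$bbacabcac  c
    3  abcacaa$bbac  c
    4  acaa$bbacabc  c
    5  acabcacaa$bb  b
    6  bacabcacaa$b  b
    7  bbacabcacaa$  $
    8  bcacaa$bbaca  a
    9  caa$bbacabca  a
   10  cabcacaa$bba  a
   11  cacaa$bbacab  b

aacccbb$aaab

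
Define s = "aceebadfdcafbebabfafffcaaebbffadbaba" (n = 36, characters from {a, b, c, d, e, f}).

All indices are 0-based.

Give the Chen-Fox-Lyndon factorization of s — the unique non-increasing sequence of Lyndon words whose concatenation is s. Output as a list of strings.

emit factor 1: 'aceebadfdcafbeb' (i=0, period=15)
emit factor 2: 'abfafffc' (i=15, period=8)
emit factor 3: 'aaebbffadbab' (i=23, period=12)
emit factor 4: 'a' (i=35, period=1)

["aceebadfdcafbeb", "abfafffc", "aaebbffadbab", "a"]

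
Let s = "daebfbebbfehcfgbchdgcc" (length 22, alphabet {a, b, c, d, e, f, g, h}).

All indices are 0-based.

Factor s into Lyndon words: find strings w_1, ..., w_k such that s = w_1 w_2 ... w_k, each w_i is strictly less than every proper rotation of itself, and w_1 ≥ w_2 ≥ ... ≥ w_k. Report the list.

emit factor 1: 'd' (i=0, period=1)
emit factor 2: 'aebfbebbfehcfgbchdgcc' (i=1, period=21)

["d", "aebfbebbfehcfgbchdgcc"]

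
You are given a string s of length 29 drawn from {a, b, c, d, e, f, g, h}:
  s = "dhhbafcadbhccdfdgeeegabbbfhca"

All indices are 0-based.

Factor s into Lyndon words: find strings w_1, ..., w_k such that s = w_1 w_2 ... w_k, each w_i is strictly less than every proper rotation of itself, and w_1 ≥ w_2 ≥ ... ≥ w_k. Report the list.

["dhh", "b", "afc", "adbhccdfdgeeeg", "abbbfhc", "a"]

emit factor 1: 'dhh' (i=0, period=3)
emit factor 2: 'b' (i=3, period=1)
emit factor 3: 'afc' (i=4, period=3)
emit factor 4: 'adbhccdfdgeeeg' (i=7, period=14)
emit factor 5: 'abbbfhc' (i=21, period=7)
emit factor 6: 'a' (i=28, period=1)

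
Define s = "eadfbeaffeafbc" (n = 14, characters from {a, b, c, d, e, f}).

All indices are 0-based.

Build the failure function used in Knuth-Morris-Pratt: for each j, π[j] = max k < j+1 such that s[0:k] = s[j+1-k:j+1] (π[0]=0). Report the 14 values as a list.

π[0] = 0
j=1 s[j]='a': π[1]=0 (border '')
j=2 s[j]='d': π[2]=0 (border '')
j=3 s[j]='f': π[3]=0 (border '')
j=4 s[j]='b': π[4]=0 (border '')
j=5 s[j]='e': π[5]=1 (border 'e')
j=6 s[j]='a': π[6]=2 (border 'ea')
j=7 s[j]='f': k: 2→0; π[7]=0 (border '')
j=8 s[j]='f': π[8]=0 (border '')
j=9 s[j]='e': π[9]=1 (border 'e')
j=10 s[j]='a': π[10]=2 (border 'ea')
j=11 s[j]='f': k: 2→0; π[11]=0 (border '')
j=12 s[j]='b': π[12]=0 (border '')
j=13 s[j]='c': π[13]=0 (border '')

[0, 0, 0, 0, 0, 1, 2, 0, 0, 1, 2, 0, 0, 0]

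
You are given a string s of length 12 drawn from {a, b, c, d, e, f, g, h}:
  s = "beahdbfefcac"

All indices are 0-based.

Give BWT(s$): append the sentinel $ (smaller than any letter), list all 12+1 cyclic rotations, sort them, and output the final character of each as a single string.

cce$dafhbfeba

rank  rotation       last
    0  $beahdbfefcac  c
    1  ac$beahdbfefc  c
    2  ahdbfefcac$be  e
    3  beahdbfefcac$  $
    4  bfefcac$beahd  d
    5  c$beahdbfefca  a
    6  cac$beahdbfef  f
    7  dbfefcac$beah  h
    8  eahdbfefcac$b  b
    9  efcac$beahdbf  f
   10  fcac$beahdbfe  e
   11  fefcac$beahdb  b
   12  hdbfefcac$bea  a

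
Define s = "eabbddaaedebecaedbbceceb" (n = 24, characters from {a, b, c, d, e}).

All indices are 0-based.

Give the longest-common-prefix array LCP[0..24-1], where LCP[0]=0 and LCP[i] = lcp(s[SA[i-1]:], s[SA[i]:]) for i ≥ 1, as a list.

rank | idx | suffix
   0 |   6 | aaedebecaedbbceceb
   1 |   1 | abbddaaedebecaedbbceceb
   2 |  14 | aedbbceceb
   3 |   7 | aedebecaedbbceceb
   4 |  23 | b
   5 |  17 | bbceceb
   6 |   2 | bbddaaedebecaedbbceceb
   7 |  18 | bceceb
   8 |   3 | bddaaedebecaedbbceceb
   9 |  11 | becaedbbceceb
  10 |  13 | caedbbceceb
  11 |  21 | ceb
  12 |  19 | ceceb
  13 |   5 | daaedebecaedbbceceb
  14 |  16 | dbbceceb
  15 |   4 | ddaaedebecaedbbceceb
  16 |   9 | debecaedbbceceb
  17 |   0 | eabbddaaedebecaedbbceceb
  18 |  22 | eb
  19 |  10 | ebecaedbbceceb
  20 |  12 | ecaedbbceceb
  21 |  20 | eceb
  22 |  15 | edbbceceb
  23 |   8 | edebecaedbbceceb

SA = [6, 1, 14, 7, 23, 17, 2, 18, 3, 11, 13, 21, 19, 5, 16, 4, 9, 0, 22, 10, 12, 20, 15, 8]
[i] adj suffixes → lcp
  [1] 6/1 → 1 ('a')
  [2] 1/14 → 1 ('a')
  [3] 14/7 → 3 ('aed')
  [4] 7/23 → 0 ('')
  [5] 23/17 → 1 ('b')
  [6] 17/2 → 2 ('bb')
  [7] 2/18 → 1 ('b')
  [8] 18/3 → 1 ('b')
  [9] 3/11 → 1 ('b')
  [10] 11/13 → 0 ('')
  [11] 13/21 → 1 ('c')
  [12] 21/19 → 2 ('ce')
  [13] 19/5 → 0 ('')
  [14] 5/16 → 1 ('d')
  [15] 16/4 → 1 ('d')
  [16] 4/9 → 1 ('d')
  [17] 9/0 → 0 ('')
  [18] 0/22 → 1 ('e')
  [19] 22/10 → 2 ('eb')
  [20] 10/12 → 1 ('e')
  [21] 12/20 → 2 ('ec')
  [22] 20/15 → 1 ('e')
  [23] 15/8 → 2 ('ed')

[0, 1, 1, 3, 0, 1, 2, 1, 1, 1, 0, 1, 2, 0, 1, 1, 1, 0, 1, 2, 1, 2, 1, 2]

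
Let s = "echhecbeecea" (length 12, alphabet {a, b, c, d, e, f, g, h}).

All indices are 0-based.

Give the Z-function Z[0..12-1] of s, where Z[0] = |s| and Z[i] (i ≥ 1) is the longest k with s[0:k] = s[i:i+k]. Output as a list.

[12, 0, 0, 0, 2, 0, 0, 1, 2, 0, 1, 0]

Z[0]=12
i=1: fresh scan; Z[1]=0
i=2: fresh scan; Z[2]=0
i=3: fresh scan; Z[3]=0
i=4: fresh scan; Z[4]=2 scan→box=[4,6)
i=5: min(r-i=1, Z[1]=0)=0; Z[5]=0
i=6: fresh scan; Z[6]=0
i=7: fresh scan; Z[7]=1 scan→box=[7,8)
i=8: fresh scan; Z[8]=2 scan→box=[8,10)
i=9: min(r-i=1, Z[1]=0)=0; Z[9]=0
i=10: fresh scan; Z[10]=1 scan→box=[10,11)
i=11: fresh scan; Z[11]=0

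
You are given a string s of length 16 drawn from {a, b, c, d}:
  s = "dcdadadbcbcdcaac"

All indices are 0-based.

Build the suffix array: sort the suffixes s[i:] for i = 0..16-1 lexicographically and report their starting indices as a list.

[13, 14, 3, 5, 7, 9, 15, 12, 8, 1, 10, 2, 4, 6, 11, 0]

sorted suffixes:
  #0 SA[0]=13  'aac'
  #1 SA[1]=14  'ac'
  #2 SA[2]=3  'adadbcbcdcaac'
  #3 SA[3]=5  'adbcbcdcaac'
  #4 SA[4]=7  'bcbcdcaac'
  #5 SA[5]=9  'bcdcaac'
  #6 SA[6]=15  'c'
  #7 SA[7]=12  'caac'
  #8 SA[8]=8  'cbcdcaac'
  #9 SA[9]=1  'cdadadbcbcdcaac'
  #10 SA[10]=10  'cdcaac'
  #11 SA[11]=2  'dadadbcbcdcaac'
  #12 SA[12]=4  'dadbcbcdcaac'
  #13 SA[13]=6  'dbcbcdcaac'
  #14 SA[14]=11  'dcaac'
  #15 SA[15]=0  'dcdadadbcbcdcaac'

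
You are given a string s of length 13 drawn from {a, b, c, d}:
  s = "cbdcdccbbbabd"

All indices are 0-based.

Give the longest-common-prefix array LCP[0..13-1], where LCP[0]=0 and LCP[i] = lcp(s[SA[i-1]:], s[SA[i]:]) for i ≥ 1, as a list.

rank→(start, suffix):
  0 → (10, 'abd')
  1 → (9, 'babd')
  2 → (8, 'bbabd')
  3 → (7, 'bbbabd')
  4 → (11, 'bd')
  5 → (1, 'bdcdccbbbabd')
  6 → (6, 'cbbbabd')
  7 → (0, 'cbdcdccbbbabd')
  8 → (5, 'ccbbbabd')
  9 → (3, 'cdccbbbabd')
  10 → (12, 'd')
  11 → (4, 'dccbbbabd')
  12 → (2, 'dcdccbbbabd')

SA = [10, 9, 8, 7, 11, 1, 6, 0, 5, 3, 12, 4, 2]
[i] adj suffixes → lcp
  [1] 10/9 → 0 ('')
  [2] 9/8 → 1 ('b')
  [3] 8/7 → 2 ('bb')
  [4] 7/11 → 1 ('b')
  [5] 11/1 → 2 ('bd')
  [6] 1/6 → 0 ('')
  [7] 6/0 → 2 ('cb')
  [8] 0/5 → 1 ('c')
  [9] 5/3 → 1 ('c')
  [10] 3/12 → 0 ('')
  [11] 12/4 → 1 ('d')
  [12] 4/2 → 2 ('dc')

[0, 0, 1, 2, 1, 2, 0, 2, 1, 1, 0, 1, 2]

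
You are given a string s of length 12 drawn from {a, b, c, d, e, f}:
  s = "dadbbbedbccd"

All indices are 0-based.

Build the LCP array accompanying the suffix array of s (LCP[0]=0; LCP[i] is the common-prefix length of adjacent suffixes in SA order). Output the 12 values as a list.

[0, 0, 2, 1, 1, 0, 1, 0, 1, 1, 2, 0]

rank | idx | suffix
   0 |   1 | adbbbedbccd
   1 |   3 | bbbedbccd
   2 |   4 | bbedbccd
   3 |   8 | bccd
   4 |   5 | bedbccd
   5 |   9 | ccd
   6 |  10 | cd
   7 |  11 | d
   8 |   0 | dadbbbedbccd
   9 |   2 | dbbbedbccd
  10 |   7 | dbccd
  11 |   6 | edbccd

SA = [1, 3, 4, 8, 5, 9, 10, 11, 0, 2, 7, 6]
[i] adj suffixes → lcp
  [1] 1/3 → 0 ('')
  [2] 3/4 → 2 ('bb')
  [3] 4/8 → 1 ('b')
  [4] 8/5 → 1 ('b')
  [5] 5/9 → 0 ('')
  [6] 9/10 → 1 ('c')
  [7] 10/11 → 0 ('')
  [8] 11/0 → 1 ('d')
  [9] 0/2 → 1 ('d')
  [10] 2/7 → 2 ('db')
  [11] 7/6 → 0 ('')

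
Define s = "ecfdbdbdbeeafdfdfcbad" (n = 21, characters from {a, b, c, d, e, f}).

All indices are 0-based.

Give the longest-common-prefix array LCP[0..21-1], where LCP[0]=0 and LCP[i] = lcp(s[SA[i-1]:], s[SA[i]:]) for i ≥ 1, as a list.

[0, 1, 0, 1, 3, 1, 0, 1, 0, 1, 4, 2, 1, 2, 0, 1, 1, 0, 1, 2, 3]

rank | idx | suffix
   0 |  19 | ad
   1 |  11 | afdfdfcbad
   2 |  18 | bad
   3 |   4 | bdbdbeeafdfdfcbad
   4 |   6 | bdbeeafdfdfcbad
   5 |   8 | beeafdfdfcbad
   6 |  17 | cbad
   7 |   1 | cfdbdbdbeeafdfdfcbad
   8 |  20 | d
   9 |   3 | dbdbdbeeafdfdfcbad
  10 |   5 | dbdbeeafdfdfcbad
  11 |   7 | dbeeafdfdfcbad
  12 |  15 | dfcbad
  13 |  13 | dfdfcbad
  14 |  10 | eafdfdfcbad
  15 |   0 | ecfdbdbdbeeafdfdfcbad
  16 |   9 | eeafdfdfcbad
  17 |  16 | fcbad
  18 |   2 | fdbdbdbeeafdfdfcbad
  19 |  14 | fdfcbad
  20 |  12 | fdfdfcbad

SA = [19, 11, 18, 4, 6, 8, 17, 1, 20, 3, 5, 7, 15, 13, 10, 0, 9, 16, 2, 14, 12]
rank  pair      lcp
   1  s[19:],s[11:]  1  'a'
   2  s[11:],s[18:]  0  ''
   3  s[18:],s[4:]  1  'b'
   4  s[4:],s[6:]  3  'bdb'
   5  s[6:],s[8:]  1  'b'
   6  s[8:],s[17:]  0  ''
   7  s[17:],s[1:]  1  'c'
   8  s[1:],s[20:]  0  ''
   9  s[20:],s[3:]  1  'd'
  10  s[3:],s[5:]  4  'dbdb'
  11  s[5:],s[7:]  2  'db'
  12  s[7:],s[15:]  1  'd'
  13  s[15:],s[13:]  2  'df'
  14  s[13:],s[10:]  0  ''
  15  s[10:],s[0:]  1  'e'
  16  s[0:],s[9:]  1  'e'
  17  s[9:],s[16:]  0  ''
  18  s[16:],s[2:]  1  'f'
  19  s[2:],s[14:]  2  'fd'
  20  s[14:],s[12:]  3  'fdf'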